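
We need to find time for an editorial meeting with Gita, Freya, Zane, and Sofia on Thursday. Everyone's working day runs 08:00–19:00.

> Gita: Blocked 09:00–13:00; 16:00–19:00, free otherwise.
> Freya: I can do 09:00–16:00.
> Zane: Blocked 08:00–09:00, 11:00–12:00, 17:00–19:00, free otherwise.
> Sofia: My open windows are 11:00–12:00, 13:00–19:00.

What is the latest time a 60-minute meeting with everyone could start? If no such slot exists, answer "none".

15:00

Gita free: 08:00-09:00, 13:00-16:00 (invert busy blocks within the working day).
Freya free: 09:00-16:00.
Zane free: 09:00-11:00, 12:00-17:00 (invert busy blocks within the working day).
Sofia free: 11:00-12:00, 13:00-19:00.
Gita ∩ Freya: 13:00-16:00.
Gita ∩ Freya ∩ Zane: 13:00-16:00.
Gita ∩ Freya ∩ Zane ∩ Sofia: 13:00-16:00.
The last common window of at least 60 minutes is 13:00-16:00; a 60-minute meeting can start as late as 15:00 and still end by 16:00.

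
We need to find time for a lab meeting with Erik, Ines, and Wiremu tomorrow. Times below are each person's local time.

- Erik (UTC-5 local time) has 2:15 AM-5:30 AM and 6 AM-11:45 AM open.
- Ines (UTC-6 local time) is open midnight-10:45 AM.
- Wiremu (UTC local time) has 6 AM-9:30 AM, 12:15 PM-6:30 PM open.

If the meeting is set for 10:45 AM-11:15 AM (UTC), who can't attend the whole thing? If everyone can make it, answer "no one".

Erik, Wiremu

Erik in UTC: 07:15-10:30, 11:00-16:45 (add 5h to convert from UTC-5).
Ines in UTC: 06:00-16:45 (add 6h to convert from UTC-6).
Wiremu in UTC: 06:00-09:30, 12:15-18:30.
Erik: not fully free for 10:45-11:15. Ines: free for 10:45-11:15. Wiremu: not fully free for 10:45-11:15.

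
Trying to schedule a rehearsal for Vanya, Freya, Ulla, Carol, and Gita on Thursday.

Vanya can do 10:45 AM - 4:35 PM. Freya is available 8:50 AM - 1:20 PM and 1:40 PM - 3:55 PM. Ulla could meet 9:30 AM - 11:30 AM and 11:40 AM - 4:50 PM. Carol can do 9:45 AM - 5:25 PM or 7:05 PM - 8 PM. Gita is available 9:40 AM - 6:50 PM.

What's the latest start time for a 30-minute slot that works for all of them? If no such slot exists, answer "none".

Vanya ∩ Freya: 10:45-13:20, 13:40-15:55.
Vanya ∩ Freya ∩ Ulla: 10:45-11:30, 11:40-13:20, 13:40-15:55.
Vanya ∩ Freya ∩ Ulla ∩ Carol: 10:45-11:30, 11:40-13:20, 13:40-15:55.
Vanya ∩ Freya ∩ Ulla ∩ Carol ∩ Gita: 10:45-11:30, 11:40-13:20, 13:40-15:55.
The last common window of at least 30 minutes is 13:40-15:55; a 30-minute meeting can start as late as 15:25 and still end by 15:55.

15:25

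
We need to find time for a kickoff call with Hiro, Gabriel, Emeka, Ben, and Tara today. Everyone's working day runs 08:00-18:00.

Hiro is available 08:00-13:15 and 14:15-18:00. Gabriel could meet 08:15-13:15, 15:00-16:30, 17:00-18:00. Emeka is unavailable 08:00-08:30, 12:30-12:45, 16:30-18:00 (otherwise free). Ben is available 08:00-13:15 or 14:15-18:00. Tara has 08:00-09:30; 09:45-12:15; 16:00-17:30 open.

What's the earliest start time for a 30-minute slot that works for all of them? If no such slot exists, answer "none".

08:30

Hiro free: 08:00-13:15, 14:15-18:00.
Gabriel free: 08:15-13:15, 15:00-16:30, 17:00-18:00.
Emeka free: 08:30-12:30, 12:45-16:30 (invert busy blocks within the working day).
Ben free: 08:00-13:15, 14:15-18:00.
Tara free: 08:00-09:30, 09:45-12:15, 16:00-17:30.
Hiro ∩ Gabriel: 08:15-13:15, 15:00-16:30, 17:00-18:00.
Hiro ∩ Gabriel ∩ Emeka: 08:30-12:30, 12:45-13:15, 15:00-16:30.
Hiro ∩ Gabriel ∩ Emeka ∩ Ben: 08:30-12:30, 12:45-13:15, 15:00-16:30.
Hiro ∩ Gabriel ∩ Emeka ∩ Ben ∩ Tara: 08:30-09:30, 09:45-12:15, 16:00-16:30.
Those are the intersection windows.
The first common window of at least 30 minutes is 08:30-09:30, so the earliest start is 08:30.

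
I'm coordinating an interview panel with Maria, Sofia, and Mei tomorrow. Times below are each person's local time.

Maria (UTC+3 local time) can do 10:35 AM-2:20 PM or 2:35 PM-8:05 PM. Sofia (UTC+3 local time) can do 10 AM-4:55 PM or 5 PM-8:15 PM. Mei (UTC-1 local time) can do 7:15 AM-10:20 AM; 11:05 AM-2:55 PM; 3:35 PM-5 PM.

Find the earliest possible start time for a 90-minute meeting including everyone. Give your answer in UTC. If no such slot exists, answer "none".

08:15

Maria in UTC: 07:35-11:20, 11:35-17:05 (subtract 3h to convert from UTC+3).
Sofia in UTC: 07:00-13:55, 14:00-17:15 (subtract 3h to convert from UTC+3).
Mei in UTC: 08:15-11:20, 12:05-15:55, 16:35-18:00 (add 1h to convert from UTC-1).
Maria ∩ Sofia: 07:35-11:20, 11:35-13:55, 14:00-17:05.
Maria ∩ Sofia ∩ Mei: 08:15-11:20, 12:05-13:55, 14:00-15:55, 16:35-17:05.
Those are the intersection windows.
The first common window of at least 90 minutes is 08:15-11:20, so the earliest start is 08:15.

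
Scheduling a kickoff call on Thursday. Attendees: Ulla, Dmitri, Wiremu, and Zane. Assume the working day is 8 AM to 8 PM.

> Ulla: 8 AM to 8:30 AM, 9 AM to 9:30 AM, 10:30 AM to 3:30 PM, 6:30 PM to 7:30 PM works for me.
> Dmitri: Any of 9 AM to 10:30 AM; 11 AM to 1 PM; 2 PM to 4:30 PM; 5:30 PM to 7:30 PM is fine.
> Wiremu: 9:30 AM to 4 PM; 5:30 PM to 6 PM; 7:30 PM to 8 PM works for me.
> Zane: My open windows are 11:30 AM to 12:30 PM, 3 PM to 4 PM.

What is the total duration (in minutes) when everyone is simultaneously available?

90

Ulla ∩ Dmitri: 09:00-09:30, 11:00-13:00, 14:00-15:30, 18:30-19:30.
Ulla ∩ Dmitri ∩ Wiremu: 11:00-13:00, 14:00-15:30.
Ulla ∩ Dmitri ∩ Wiremu ∩ Zane: 11:30-12:30, 15:00-15:30.
Those are the intersection windows.
Summing the common windows: 60 + 30 = 90 minutes.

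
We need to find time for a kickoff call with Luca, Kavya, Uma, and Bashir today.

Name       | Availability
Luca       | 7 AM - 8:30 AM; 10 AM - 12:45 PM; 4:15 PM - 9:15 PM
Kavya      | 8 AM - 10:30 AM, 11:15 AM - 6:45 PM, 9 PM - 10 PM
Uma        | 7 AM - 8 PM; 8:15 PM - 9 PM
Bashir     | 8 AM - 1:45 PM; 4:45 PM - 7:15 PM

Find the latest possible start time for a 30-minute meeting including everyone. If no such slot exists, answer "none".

18:15

Luca ∩ Kavya: 08:00-08:30, 10:00-10:30, 11:15-12:45, 16:15-18:45, 21:00-21:15.
Luca ∩ Kavya ∩ Uma: 08:00-08:30, 10:00-10:30, 11:15-12:45, 16:15-18:45.
Luca ∩ Kavya ∩ Uma ∩ Bashir: 08:00-08:30, 10:00-10:30, 11:15-12:45, 16:45-18:45.
So the common availability across everyone is 08:00-08:30, 10:00-10:30, 11:15-12:45, 16:45-18:45.
The last common window of at least 30 minutes is 16:45-18:45; a 30-minute meeting can start as late as 18:15 and still end by 18:45.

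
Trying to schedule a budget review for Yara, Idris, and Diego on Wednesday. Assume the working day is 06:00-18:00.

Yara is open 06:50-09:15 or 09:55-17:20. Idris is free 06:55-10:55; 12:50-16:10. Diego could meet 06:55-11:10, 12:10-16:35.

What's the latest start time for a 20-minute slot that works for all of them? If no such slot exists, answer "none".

15:50

Yara ∩ Idris: 06:55-09:15, 09:55-10:55, 12:50-16:10.
Yara ∩ Idris ∩ Diego: 06:55-09:15, 09:55-10:55, 12:50-16:10.
The last common window of at least 20 minutes is 12:50-16:10; a 20-minute meeting can start as late as 15:50 and still end by 16:10.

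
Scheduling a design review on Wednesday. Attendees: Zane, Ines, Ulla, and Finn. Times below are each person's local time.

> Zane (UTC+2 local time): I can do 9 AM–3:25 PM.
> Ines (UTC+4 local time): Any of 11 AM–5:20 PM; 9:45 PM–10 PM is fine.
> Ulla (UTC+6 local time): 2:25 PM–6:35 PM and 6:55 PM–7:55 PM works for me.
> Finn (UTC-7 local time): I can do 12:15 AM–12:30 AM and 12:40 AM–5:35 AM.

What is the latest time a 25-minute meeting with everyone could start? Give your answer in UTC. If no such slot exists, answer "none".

Zane in UTC: 07:00-13:25 (subtract 2h to convert from UTC+2).
Ines in UTC: 07:00-13:20, 17:45-18:00 (subtract 4h to convert from UTC+4).
Ulla in UTC: 08:25-12:35, 12:55-13:55 (subtract 6h to convert from UTC+6).
Finn in UTC: 07:15-07:30, 07:40-12:35 (add 7h to convert from UTC-7).
Zane ∩ Ines: 07:00-13:20.
Zane ∩ Ines ∩ Ulla: 08:25-12:35, 12:55-13:20.
Zane ∩ Ines ∩ Ulla ∩ Finn: 08:25-12:35.
The last common window of at least 25 minutes is 08:25-12:35; a 25-minute meeting can start as late as 12:10 and still end by 12:35.

12:10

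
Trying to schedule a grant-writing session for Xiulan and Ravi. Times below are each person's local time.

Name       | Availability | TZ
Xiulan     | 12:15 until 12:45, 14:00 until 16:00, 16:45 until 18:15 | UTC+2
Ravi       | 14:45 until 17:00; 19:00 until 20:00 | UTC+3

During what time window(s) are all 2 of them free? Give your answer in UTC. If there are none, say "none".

Xiulan in UTC: 10:15-10:45, 12:00-14:00, 14:45-16:15 (subtract 2h to convert from UTC+2).
Ravi in UTC: 11:45-14:00, 16:00-17:00 (subtract 3h to convert from UTC+3).
Xiulan ∩ Ravi: 12:00-14:00, 16:00-16:15.
Those are the intersection windows.

12:00-14:00, 16:00-16:15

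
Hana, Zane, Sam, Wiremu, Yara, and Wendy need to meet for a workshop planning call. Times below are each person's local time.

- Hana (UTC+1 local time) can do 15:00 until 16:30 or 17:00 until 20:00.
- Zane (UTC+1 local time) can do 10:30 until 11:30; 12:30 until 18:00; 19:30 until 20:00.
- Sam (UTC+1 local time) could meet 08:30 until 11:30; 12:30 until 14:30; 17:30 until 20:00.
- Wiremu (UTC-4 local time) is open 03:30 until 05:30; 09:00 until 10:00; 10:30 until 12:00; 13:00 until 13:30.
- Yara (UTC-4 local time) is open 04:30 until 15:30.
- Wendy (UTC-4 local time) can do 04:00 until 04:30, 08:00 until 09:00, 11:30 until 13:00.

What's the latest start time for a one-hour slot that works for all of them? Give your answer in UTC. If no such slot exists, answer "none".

none

Hana in UTC: 14:00-15:30, 16:00-19:00 (subtract 1h to convert from UTC+1).
Zane in UTC: 09:30-10:30, 11:30-17:00, 18:30-19:00 (subtract 1h to convert from UTC+1).
Sam in UTC: 07:30-10:30, 11:30-13:30, 16:30-19:00 (subtract 1h to convert from UTC+1).
Wiremu in UTC: 07:30-09:30, 13:00-14:00, 14:30-16:00, 17:00-17:30 (add 4h to convert from UTC-4).
Yara in UTC: 08:30-19:30 (add 4h to convert from UTC-4).
Wendy in UTC: 08:00-08:30, 12:00-13:00, 15:30-17:00 (add 4h to convert from UTC-4).
Hana ∩ Zane: 14:00-15:30, 16:00-17:00, 18:30-19:00.
Hana ∩ Zane ∩ Sam: 16:30-17:00, 18:30-19:00.
Hana ∩ Zane ∩ Sam ∩ Wiremu: ∅.
Hana ∩ Zane ∩ Sam ∩ Wiremu ∩ Yara: ∅.
Hana ∩ Zane ∩ Sam ∩ Wiremu ∩ Yara ∩ Wendy: ∅.
There is no time when everyone is free.
No common window is at least 60 minutes long.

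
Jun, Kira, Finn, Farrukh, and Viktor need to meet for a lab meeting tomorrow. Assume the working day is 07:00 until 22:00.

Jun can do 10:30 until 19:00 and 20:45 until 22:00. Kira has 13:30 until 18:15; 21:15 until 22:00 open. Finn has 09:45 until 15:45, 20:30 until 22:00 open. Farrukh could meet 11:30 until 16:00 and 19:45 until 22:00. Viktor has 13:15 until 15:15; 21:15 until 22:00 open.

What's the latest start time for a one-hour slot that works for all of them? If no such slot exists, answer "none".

Jun ∩ Kira: 13:30-18:15, 21:15-22:00.
Jun ∩ Kira ∩ Finn: 13:30-15:45, 21:15-22:00.
Jun ∩ Kira ∩ Finn ∩ Farrukh: 13:30-15:45, 21:15-22:00.
Jun ∩ Kira ∩ Finn ∩ Farrukh ∩ Viktor: 13:30-15:15, 21:15-22:00.
So the common availability across everyone is 13:30-15:15, 21:15-22:00.
The last common window of at least 60 minutes is 13:30-15:15; a 60-minute meeting can start as late as 14:15 and still end by 15:15.

14:15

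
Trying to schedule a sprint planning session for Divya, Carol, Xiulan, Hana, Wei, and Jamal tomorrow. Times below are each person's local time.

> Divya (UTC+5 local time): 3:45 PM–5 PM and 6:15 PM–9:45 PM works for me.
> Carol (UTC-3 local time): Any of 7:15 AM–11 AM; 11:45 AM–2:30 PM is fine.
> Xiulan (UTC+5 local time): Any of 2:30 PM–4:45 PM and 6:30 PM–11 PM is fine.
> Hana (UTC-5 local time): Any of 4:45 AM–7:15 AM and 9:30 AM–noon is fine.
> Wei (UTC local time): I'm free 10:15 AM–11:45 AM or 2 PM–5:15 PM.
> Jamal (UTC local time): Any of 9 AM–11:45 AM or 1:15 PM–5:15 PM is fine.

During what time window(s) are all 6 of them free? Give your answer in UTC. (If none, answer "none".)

Divya in UTC: 10:45-12:00, 13:15-16:45 (subtract 5h to convert from UTC+5).
Carol in UTC: 10:15-14:00, 14:45-17:30 (add 3h to convert from UTC-3).
Xiulan in UTC: 09:30-11:45, 13:30-18:00 (subtract 5h to convert from UTC+5).
Hana in UTC: 09:45-12:15, 14:30-17:00 (add 5h to convert from UTC-5).
Wei in UTC: 10:15-11:45, 14:00-17:15.
Jamal in UTC: 09:00-11:45, 13:15-17:15.
Divya ∩ Carol: 10:45-12:00, 13:15-14:00, 14:45-16:45.
Divya ∩ Carol ∩ Xiulan: 10:45-11:45, 13:30-14:00, 14:45-16:45.
Divya ∩ Carol ∩ Xiulan ∩ Hana: 10:45-11:45, 14:45-16:45.
Divya ∩ Carol ∩ Xiulan ∩ Hana ∩ Wei: 10:45-11:45, 14:45-16:45.
Divya ∩ Carol ∩ Xiulan ∩ Hana ∩ Wei ∩ Jamal: 10:45-11:45, 14:45-16:45.

10:45-11:45, 14:45-16:45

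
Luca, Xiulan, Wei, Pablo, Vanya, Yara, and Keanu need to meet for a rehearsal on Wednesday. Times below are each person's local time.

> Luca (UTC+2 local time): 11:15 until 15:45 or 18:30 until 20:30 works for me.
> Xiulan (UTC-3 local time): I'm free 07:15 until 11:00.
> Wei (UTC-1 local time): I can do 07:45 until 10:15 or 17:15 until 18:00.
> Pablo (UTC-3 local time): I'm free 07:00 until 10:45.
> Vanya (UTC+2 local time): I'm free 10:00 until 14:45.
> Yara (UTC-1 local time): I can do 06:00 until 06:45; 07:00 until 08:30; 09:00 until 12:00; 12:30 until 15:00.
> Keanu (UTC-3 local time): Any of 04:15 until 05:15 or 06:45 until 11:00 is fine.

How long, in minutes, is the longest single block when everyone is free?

Luca in UTC: 09:15-13:45, 16:30-18:30 (subtract 2h to convert from UTC+2).
Xiulan in UTC: 10:15-14:00 (add 3h to convert from UTC-3).
Wei in UTC: 08:45-11:15, 18:15-19:00 (add 1h to convert from UTC-1).
Pablo in UTC: 10:00-13:45 (add 3h to convert from UTC-3).
Vanya in UTC: 08:00-12:45 (subtract 2h to convert from UTC+2).
Yara in UTC: 07:00-07:45, 08:00-09:30, 10:00-13:00, 13:30-16:00 (add 1h to convert from UTC-1).
Keanu in UTC: 07:15-08:15, 09:45-14:00 (add 3h to convert from UTC-3).
Luca ∩ Xiulan: 10:15-13:45.
Luca ∩ Xiulan ∩ Wei: 10:15-11:15.
Luca ∩ Xiulan ∩ Wei ∩ Pablo: 10:15-11:15.
Luca ∩ Xiulan ∩ Wei ∩ Pablo ∩ Vanya: 10:15-11:15.
Luca ∩ Xiulan ∩ Wei ∩ Pablo ∩ Vanya ∩ Yara: 10:15-11:15.
Luca ∩ Xiulan ∩ Wei ∩ Pablo ∩ Vanya ∩ Yara ∩ Keanu: 10:15-11:15.
The longest is 10:15-11:15 at 60 minutes.

60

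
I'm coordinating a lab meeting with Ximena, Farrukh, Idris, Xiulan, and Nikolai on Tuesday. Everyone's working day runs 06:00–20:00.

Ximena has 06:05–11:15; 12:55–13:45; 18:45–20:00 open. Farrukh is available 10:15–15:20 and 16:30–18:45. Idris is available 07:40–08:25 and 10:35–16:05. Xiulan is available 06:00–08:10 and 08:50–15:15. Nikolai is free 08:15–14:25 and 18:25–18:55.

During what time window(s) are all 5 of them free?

Ximena ∩ Farrukh: 10:15-11:15, 12:55-13:45.
Ximena ∩ Farrukh ∩ Idris: 10:35-11:15, 12:55-13:45.
Ximena ∩ Farrukh ∩ Idris ∩ Xiulan: 10:35-11:15, 12:55-13:45.
Ximena ∩ Farrukh ∩ Idris ∩ Xiulan ∩ Nikolai: 10:35-11:15, 12:55-13:45.
Those are the intersection windows.

10:35-11:15, 12:55-13:45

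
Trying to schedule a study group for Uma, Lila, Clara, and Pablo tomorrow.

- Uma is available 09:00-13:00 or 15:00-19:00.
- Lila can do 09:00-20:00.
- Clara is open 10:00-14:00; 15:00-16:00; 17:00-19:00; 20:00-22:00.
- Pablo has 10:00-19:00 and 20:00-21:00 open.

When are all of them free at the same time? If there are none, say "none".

Uma ∩ Lila: 09:00-13:00, 15:00-19:00.
Uma ∩ Lila ∩ Clara: 10:00-13:00, 15:00-16:00, 17:00-19:00.
Uma ∩ Lila ∩ Clara ∩ Pablo: 10:00-13:00, 15:00-16:00, 17:00-19:00.

10:00-13:00, 15:00-16:00, 17:00-19:00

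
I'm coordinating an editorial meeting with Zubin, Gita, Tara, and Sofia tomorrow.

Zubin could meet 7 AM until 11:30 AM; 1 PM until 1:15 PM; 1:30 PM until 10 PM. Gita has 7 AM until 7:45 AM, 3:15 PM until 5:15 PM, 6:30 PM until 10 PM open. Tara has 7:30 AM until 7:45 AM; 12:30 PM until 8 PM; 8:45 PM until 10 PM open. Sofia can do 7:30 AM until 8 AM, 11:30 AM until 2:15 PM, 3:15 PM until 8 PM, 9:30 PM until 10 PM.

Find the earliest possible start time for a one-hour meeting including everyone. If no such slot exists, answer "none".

15:15

Zubin ∩ Gita: 07:00-07:45, 15:15-17:15, 18:30-22:00.
Zubin ∩ Gita ∩ Tara: 07:30-07:45, 15:15-17:15, 18:30-20:00, 20:45-22:00.
Zubin ∩ Gita ∩ Tara ∩ Sofia: 07:30-07:45, 15:15-17:15, 18:30-20:00, 21:30-22:00.
Those are the intersection windows.
The first common window of at least 60 minutes is 15:15-17:15, so the earliest start is 15:15.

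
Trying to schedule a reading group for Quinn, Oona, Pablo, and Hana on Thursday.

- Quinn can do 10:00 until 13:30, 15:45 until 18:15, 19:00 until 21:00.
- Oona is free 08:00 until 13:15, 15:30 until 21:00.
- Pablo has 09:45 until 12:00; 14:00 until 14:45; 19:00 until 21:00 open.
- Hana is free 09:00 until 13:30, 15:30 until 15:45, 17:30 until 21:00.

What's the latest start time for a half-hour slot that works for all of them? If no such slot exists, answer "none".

Quinn ∩ Oona: 10:00-13:15, 15:45-18:15, 19:00-21:00.
Quinn ∩ Oona ∩ Pablo: 10:00-12:00, 19:00-21:00.
Quinn ∩ Oona ∩ Pablo ∩ Hana: 10:00-12:00, 19:00-21:00.
So the common availability across everyone is 10:00-12:00, 19:00-21:00.
The last common window of at least 30 minutes is 19:00-21:00; a 30-minute meeting can start as late as 20:30 and still end by 21:00.

20:30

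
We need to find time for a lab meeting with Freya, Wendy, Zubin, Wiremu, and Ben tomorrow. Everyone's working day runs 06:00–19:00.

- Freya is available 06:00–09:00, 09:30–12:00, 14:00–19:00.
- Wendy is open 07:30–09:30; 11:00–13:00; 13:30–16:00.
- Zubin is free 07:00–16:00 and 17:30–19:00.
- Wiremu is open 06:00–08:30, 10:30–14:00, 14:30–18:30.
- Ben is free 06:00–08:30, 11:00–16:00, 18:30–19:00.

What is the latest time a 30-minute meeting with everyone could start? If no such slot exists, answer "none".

15:30

Freya ∩ Wendy: 07:30-09:00, 11:00-12:00, 14:00-16:00.
Freya ∩ Wendy ∩ Zubin: 07:30-09:00, 11:00-12:00, 14:00-16:00.
Freya ∩ Wendy ∩ Zubin ∩ Wiremu: 07:30-08:30, 11:00-12:00, 14:30-16:00.
Freya ∩ Wendy ∩ Zubin ∩ Wiremu ∩ Ben: 07:30-08:30, 11:00-12:00, 14:30-16:00.
The last common window of at least 30 minutes is 14:30-16:00; a 30-minute meeting can start as late as 15:30 and still end by 16:00.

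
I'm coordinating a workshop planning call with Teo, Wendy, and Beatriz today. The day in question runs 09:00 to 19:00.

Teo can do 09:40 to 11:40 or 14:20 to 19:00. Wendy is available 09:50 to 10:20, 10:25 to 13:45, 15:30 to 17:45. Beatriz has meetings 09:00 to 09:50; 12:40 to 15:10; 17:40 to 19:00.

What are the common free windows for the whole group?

Teo free: 09:40-11:40, 14:20-19:00.
Wendy free: 09:50-10:20, 10:25-13:45, 15:30-17:45.
Beatriz free: 09:50-12:40, 15:10-17:40 (invert busy blocks within the working day).
Teo ∩ Wendy: 09:50-10:20, 10:25-11:40, 15:30-17:45.
Teo ∩ Wendy ∩ Beatriz: 09:50-10:20, 10:25-11:40, 15:30-17:40.
So the common availability across everyone is 09:50-10:20, 10:25-11:40, 15:30-17:40.

09:50-10:20, 10:25-11:40, 15:30-17:40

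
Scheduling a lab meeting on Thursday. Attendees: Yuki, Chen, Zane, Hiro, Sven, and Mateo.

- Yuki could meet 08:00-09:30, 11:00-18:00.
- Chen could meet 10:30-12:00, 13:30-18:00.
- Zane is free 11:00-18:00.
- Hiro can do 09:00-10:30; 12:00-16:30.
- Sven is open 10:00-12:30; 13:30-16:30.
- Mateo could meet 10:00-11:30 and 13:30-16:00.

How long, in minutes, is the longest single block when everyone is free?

150

Yuki ∩ Chen: 11:00-12:00, 13:30-18:00.
Yuki ∩ Chen ∩ Zane: 11:00-12:00, 13:30-18:00.
Yuki ∩ Chen ∩ Zane ∩ Hiro: 13:30-16:30.
Yuki ∩ Chen ∩ Zane ∩ Hiro ∩ Sven: 13:30-16:30.
Yuki ∩ Chen ∩ Zane ∩ Hiro ∩ Sven ∩ Mateo: 13:30-16:00.
The longest is 13:30-16:00 at 150 minutes.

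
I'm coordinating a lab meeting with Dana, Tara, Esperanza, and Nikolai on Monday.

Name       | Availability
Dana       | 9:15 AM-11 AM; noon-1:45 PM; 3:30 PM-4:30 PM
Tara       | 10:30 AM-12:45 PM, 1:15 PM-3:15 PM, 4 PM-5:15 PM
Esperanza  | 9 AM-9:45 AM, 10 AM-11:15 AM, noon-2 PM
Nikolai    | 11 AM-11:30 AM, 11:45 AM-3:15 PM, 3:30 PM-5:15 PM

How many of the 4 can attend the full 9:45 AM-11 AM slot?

Dana can make the full 09:45-11:00 slot — that's 1.

1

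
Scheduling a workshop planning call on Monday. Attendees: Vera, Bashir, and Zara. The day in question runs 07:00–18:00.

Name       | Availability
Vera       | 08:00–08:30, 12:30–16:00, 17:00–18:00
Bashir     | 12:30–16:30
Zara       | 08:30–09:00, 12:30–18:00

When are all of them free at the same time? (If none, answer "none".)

Vera ∩ Bashir: 12:30-16:00.
Vera ∩ Bashir ∩ Zara: 12:30-16:00.

12:30-16:00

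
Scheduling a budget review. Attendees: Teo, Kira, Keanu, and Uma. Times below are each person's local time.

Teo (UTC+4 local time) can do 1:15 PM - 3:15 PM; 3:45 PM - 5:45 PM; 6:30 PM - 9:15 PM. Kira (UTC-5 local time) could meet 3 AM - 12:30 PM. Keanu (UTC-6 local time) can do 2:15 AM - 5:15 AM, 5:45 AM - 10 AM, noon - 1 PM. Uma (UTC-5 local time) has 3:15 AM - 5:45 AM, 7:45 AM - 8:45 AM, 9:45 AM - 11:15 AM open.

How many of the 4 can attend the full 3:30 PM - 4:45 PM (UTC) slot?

2

Teo in UTC: 09:15-11:15, 11:45-13:45, 14:30-17:15 (subtract 4h to convert from UTC+4).
Kira in UTC: 08:00-17:30 (add 5h to convert from UTC-5).
Keanu in UTC: 08:15-11:15, 11:45-16:00, 18:00-19:00 (add 6h to convert from UTC-6).
Uma in UTC: 08:15-10:45, 12:45-13:45, 14:45-16:15 (add 5h to convert from UTC-5).
Teo and Kira can make the full 15:30-16:45 slot — that's 2.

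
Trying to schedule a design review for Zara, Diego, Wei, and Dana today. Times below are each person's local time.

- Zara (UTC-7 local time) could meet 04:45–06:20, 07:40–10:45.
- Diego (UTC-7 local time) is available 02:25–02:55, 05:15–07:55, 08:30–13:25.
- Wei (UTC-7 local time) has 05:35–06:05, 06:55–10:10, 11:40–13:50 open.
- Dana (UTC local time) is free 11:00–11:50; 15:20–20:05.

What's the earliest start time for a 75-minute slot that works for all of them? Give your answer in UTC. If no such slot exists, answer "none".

15:30

Zara in UTC: 11:45-13:20, 14:40-17:45 (add 7h to convert from UTC-7).
Diego in UTC: 09:25-09:55, 12:15-14:55, 15:30-20:25 (add 7h to convert from UTC-7).
Wei in UTC: 12:35-13:05, 13:55-17:10, 18:40-20:50 (add 7h to convert from UTC-7).
Dana in UTC: 11:00-11:50, 15:20-20:05.
Zara ∩ Diego: 12:15-13:20, 14:40-14:55, 15:30-17:45.
Zara ∩ Diego ∩ Wei: 12:35-13:05, 14:40-14:55, 15:30-17:10.
Zara ∩ Diego ∩ Wei ∩ Dana: 15:30-17:10.
Those are the intersection windows.
The first common window of at least 75 minutes is 15:30-17:10, so the earliest start is 15:30.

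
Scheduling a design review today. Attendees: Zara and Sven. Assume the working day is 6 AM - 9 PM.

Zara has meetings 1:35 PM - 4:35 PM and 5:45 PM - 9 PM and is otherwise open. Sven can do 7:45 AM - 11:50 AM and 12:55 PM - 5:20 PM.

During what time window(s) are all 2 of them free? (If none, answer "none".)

07:45-11:50, 12:55-13:35, 16:35-17:20

Zara free: 06:00-13:35, 16:35-17:45 (invert busy blocks within the working day).
Sven free: 07:45-11:50, 12:55-17:20.
Zara ∩ Sven: 07:45-11:50, 12:55-13:35, 16:35-17:20.
Those are the intersection windows.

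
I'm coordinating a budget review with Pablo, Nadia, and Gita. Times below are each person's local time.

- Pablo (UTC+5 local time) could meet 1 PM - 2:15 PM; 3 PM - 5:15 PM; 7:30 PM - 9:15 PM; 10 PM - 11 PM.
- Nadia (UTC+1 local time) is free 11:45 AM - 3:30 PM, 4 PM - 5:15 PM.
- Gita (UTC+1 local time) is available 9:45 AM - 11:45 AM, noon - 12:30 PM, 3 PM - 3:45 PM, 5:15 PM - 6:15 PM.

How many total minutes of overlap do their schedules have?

Pablo in UTC: 08:00-09:15, 10:00-12:15, 14:30-16:15, 17:00-18:00 (subtract 5h to convert from UTC+5).
Nadia in UTC: 10:45-14:30, 15:00-16:15 (subtract 1h to convert from UTC+1).
Gita in UTC: 08:45-10:45, 11:00-11:30, 14:00-14:45, 16:15-17:15 (subtract 1h to convert from UTC+1).
Pablo ∩ Nadia: 10:45-12:15, 15:00-16:15.
Pablo ∩ Nadia ∩ Gita: 11:00-11:30.
Those are the intersection windows.
That's a single block of 30 minutes.

30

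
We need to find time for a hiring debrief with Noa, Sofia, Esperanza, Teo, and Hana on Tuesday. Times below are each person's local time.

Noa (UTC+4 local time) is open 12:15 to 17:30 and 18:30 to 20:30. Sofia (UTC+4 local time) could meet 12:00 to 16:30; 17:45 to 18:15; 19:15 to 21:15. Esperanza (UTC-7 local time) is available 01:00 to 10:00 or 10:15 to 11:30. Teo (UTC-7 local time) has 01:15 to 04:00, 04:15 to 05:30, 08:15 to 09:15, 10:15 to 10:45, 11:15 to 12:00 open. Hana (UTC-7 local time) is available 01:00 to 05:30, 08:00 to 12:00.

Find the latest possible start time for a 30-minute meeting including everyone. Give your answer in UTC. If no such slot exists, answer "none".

15:45

Noa in UTC: 08:15-13:30, 14:30-16:30 (subtract 4h to convert from UTC+4).
Sofia in UTC: 08:00-12:30, 13:45-14:15, 15:15-17:15 (subtract 4h to convert from UTC+4).
Esperanza in UTC: 08:00-17:00, 17:15-18:30 (add 7h to convert from UTC-7).
Teo in UTC: 08:15-11:00, 11:15-12:30, 15:15-16:15, 17:15-17:45, 18:15-19:00 (add 7h to convert from UTC-7).
Hana in UTC: 08:00-12:30, 15:00-19:00 (add 7h to convert from UTC-7).
Noa ∩ Sofia: 08:15-12:30, 15:15-16:30.
Noa ∩ Sofia ∩ Esperanza: 08:15-12:30, 15:15-16:30.
Noa ∩ Sofia ∩ Esperanza ∩ Teo: 08:15-11:00, 11:15-12:30, 15:15-16:15.
Noa ∩ Sofia ∩ Esperanza ∩ Teo ∩ Hana: 08:15-11:00, 11:15-12:30, 15:15-16:15.
Those are the intersection windows.
The last common window of at least 30 minutes is 15:15-16:15; a 30-minute meeting can start as late as 15:45 and still end by 16:15.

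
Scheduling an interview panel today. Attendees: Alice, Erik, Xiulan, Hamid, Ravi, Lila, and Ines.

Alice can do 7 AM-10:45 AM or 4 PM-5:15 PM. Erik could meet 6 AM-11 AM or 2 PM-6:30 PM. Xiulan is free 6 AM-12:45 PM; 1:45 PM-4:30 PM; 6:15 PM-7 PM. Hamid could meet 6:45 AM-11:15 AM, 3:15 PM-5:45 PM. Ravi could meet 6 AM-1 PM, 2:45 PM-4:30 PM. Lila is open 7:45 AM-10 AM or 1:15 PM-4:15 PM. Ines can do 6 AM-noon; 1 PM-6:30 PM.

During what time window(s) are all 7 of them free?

07:45-10:00, 16:00-16:15

Alice ∩ Erik: 07:00-10:45, 16:00-17:15.
Alice ∩ Erik ∩ Xiulan: 07:00-10:45, 16:00-16:30.
Alice ∩ Erik ∩ Xiulan ∩ Hamid: 07:00-10:45, 16:00-16:30.
Alice ∩ Erik ∩ Xiulan ∩ Hamid ∩ Ravi: 07:00-10:45, 16:00-16:30.
Alice ∩ Erik ∩ Xiulan ∩ Hamid ∩ Ravi ∩ Lila: 07:45-10:00, 16:00-16:15.
Alice ∩ Erik ∩ Xiulan ∩ Hamid ∩ Ravi ∩ Lila ∩ Ines: 07:45-10:00, 16:00-16:15.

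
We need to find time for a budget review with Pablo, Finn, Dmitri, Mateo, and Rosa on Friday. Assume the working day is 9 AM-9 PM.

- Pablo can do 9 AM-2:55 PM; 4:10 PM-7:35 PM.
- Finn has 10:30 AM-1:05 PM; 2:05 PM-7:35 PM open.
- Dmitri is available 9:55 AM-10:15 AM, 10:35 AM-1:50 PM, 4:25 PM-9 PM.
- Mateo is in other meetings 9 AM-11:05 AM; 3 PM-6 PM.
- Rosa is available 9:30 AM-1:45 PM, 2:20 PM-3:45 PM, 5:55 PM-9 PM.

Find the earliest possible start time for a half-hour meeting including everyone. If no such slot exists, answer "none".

11:05

Pablo free: 09:00-14:55, 16:10-19:35.
Finn free: 10:30-13:05, 14:05-19:35.
Dmitri free: 09:55-10:15, 10:35-13:50, 16:25-21:00.
Mateo free: 11:05-15:00, 18:00-21:00 (invert busy blocks within the working day).
Rosa free: 09:30-13:45, 14:20-15:45, 17:55-21:00.
Pablo ∩ Finn: 10:30-13:05, 14:05-14:55, 16:10-19:35.
Pablo ∩ Finn ∩ Dmitri: 10:35-13:05, 16:25-19:35.
Pablo ∩ Finn ∩ Dmitri ∩ Mateo: 11:05-13:05, 18:00-19:35.
Pablo ∩ Finn ∩ Dmitri ∩ Mateo ∩ Rosa: 11:05-13:05, 18:00-19:35.
The first common window of at least 30 minutes is 11:05-13:05, so the earliest start is 11:05.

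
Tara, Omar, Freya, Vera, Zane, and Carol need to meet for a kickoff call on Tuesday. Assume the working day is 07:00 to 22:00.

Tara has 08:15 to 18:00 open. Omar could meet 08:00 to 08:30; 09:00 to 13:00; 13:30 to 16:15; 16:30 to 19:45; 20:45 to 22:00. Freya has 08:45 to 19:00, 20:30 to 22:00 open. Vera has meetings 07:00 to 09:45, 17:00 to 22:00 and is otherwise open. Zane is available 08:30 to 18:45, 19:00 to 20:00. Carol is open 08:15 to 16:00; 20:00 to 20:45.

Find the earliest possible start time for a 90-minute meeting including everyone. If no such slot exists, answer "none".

Tara free: 08:15-18:00.
Omar free: 08:00-08:30, 09:00-13:00, 13:30-16:15, 16:30-19:45, 20:45-22:00.
Freya free: 08:45-19:00, 20:30-22:00.
Vera free: 09:45-17:00 (invert busy blocks within the working day).
Zane free: 08:30-18:45, 19:00-20:00.
Carol free: 08:15-16:00, 20:00-20:45.
Tara ∩ Omar: 08:15-08:30, 09:00-13:00, 13:30-16:15, 16:30-18:00.
Tara ∩ Omar ∩ Freya: 09:00-13:00, 13:30-16:15, 16:30-18:00.
Tara ∩ Omar ∩ Freya ∩ Vera: 09:45-13:00, 13:30-16:15, 16:30-17:00.
Tara ∩ Omar ∩ Freya ∩ Vera ∩ Zane: 09:45-13:00, 13:30-16:15, 16:30-17:00.
Tara ∩ Omar ∩ Freya ∩ Vera ∩ Zane ∩ Carol: 09:45-13:00, 13:30-16:00.
So the common availability across everyone is 09:45-13:00, 13:30-16:00.
The first common window of at least 90 minutes is 09:45-13:00, so the earliest start is 09:45.

09:45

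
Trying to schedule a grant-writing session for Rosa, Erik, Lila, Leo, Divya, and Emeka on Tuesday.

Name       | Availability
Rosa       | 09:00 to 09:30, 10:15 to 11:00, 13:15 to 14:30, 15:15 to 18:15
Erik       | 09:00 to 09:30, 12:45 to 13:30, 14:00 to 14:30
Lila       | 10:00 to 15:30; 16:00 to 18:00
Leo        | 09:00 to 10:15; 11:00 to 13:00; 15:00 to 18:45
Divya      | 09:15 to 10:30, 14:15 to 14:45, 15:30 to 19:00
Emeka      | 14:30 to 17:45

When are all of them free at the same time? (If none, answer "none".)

Rosa ∩ Erik: 09:00-09:30, 13:15-13:30, 14:00-14:30.
Rosa ∩ Erik ∩ Lila: 13:15-13:30, 14:00-14:30.
Rosa ∩ Erik ∩ Lila ∩ Leo: ∅.
Rosa ∩ Erik ∩ Lila ∩ Leo ∩ Divya: ∅.
Rosa ∩ Erik ∩ Lila ∩ Leo ∩ Divya ∩ Emeka: ∅.
There is no time when everyone is free.

none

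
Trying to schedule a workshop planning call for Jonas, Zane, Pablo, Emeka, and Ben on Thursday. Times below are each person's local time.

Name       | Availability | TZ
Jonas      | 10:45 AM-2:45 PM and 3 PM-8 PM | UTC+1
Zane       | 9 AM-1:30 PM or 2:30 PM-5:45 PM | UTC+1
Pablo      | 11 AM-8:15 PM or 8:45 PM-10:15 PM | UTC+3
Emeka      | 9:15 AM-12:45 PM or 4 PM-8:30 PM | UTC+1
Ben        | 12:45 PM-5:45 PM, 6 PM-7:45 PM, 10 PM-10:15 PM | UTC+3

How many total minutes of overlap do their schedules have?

225

Jonas in UTC: 09:45-13:45, 14:00-19:00 (subtract 1h to convert from UTC+1).
Zane in UTC: 08:00-12:30, 13:30-16:45 (subtract 1h to convert from UTC+1).
Pablo in UTC: 08:00-17:15, 17:45-19:15 (subtract 3h to convert from UTC+3).
Emeka in UTC: 08:15-11:45, 15:00-19:30 (subtract 1h to convert from UTC+1).
Ben in UTC: 09:45-14:45, 15:00-16:45, 19:00-19:15 (subtract 3h to convert from UTC+3).
Jonas ∩ Zane: 09:45-12:30, 13:30-13:45, 14:00-16:45.
Jonas ∩ Zane ∩ Pablo: 09:45-12:30, 13:30-13:45, 14:00-16:45.
Jonas ∩ Zane ∩ Pablo ∩ Emeka: 09:45-11:45, 15:00-16:45.
Jonas ∩ Zane ∩ Pablo ∩ Emeka ∩ Ben: 09:45-11:45, 15:00-16:45.
Summing the common windows: 120 + 105 = 225 minutes.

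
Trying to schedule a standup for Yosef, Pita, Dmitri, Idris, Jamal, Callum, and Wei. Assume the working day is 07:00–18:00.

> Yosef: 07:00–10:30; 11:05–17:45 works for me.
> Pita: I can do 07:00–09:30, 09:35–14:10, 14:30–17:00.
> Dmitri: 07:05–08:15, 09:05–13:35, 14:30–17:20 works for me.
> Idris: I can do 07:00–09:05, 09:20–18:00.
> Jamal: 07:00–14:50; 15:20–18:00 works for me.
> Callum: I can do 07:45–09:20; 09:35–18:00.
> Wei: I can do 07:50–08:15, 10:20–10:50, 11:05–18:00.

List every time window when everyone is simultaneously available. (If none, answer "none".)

Yosef ∩ Pita: 07:00-09:30, 09:35-10:30, 11:05-14:10, 14:30-17:00.
Yosef ∩ Pita ∩ Dmitri: 07:05-08:15, 09:05-09:30, 09:35-10:30, 11:05-13:35, 14:30-17:00.
Yosef ∩ Pita ∩ Dmitri ∩ Idris: 07:05-08:15, 09:20-09:30, 09:35-10:30, 11:05-13:35, 14:30-17:00.
Yosef ∩ Pita ∩ Dmitri ∩ Idris ∩ Jamal: 07:05-08:15, 09:20-09:30, 09:35-10:30, 11:05-13:35, 14:30-14:50, 15:20-17:00.
Yosef ∩ Pita ∩ Dmitri ∩ Idris ∩ Jamal ∩ Callum: 07:45-08:15, 09:35-10:30, 11:05-13:35, 14:30-14:50, 15:20-17:00.
Yosef ∩ Pita ∩ Dmitri ∩ Idris ∩ Jamal ∩ Callum ∩ Wei: 07:50-08:15, 10:20-10:30, 11:05-13:35, 14:30-14:50, 15:20-17:00.
Those are the intersection windows.

07:50-08:15, 10:20-10:30, 11:05-13:35, 14:30-14:50, 15:20-17:00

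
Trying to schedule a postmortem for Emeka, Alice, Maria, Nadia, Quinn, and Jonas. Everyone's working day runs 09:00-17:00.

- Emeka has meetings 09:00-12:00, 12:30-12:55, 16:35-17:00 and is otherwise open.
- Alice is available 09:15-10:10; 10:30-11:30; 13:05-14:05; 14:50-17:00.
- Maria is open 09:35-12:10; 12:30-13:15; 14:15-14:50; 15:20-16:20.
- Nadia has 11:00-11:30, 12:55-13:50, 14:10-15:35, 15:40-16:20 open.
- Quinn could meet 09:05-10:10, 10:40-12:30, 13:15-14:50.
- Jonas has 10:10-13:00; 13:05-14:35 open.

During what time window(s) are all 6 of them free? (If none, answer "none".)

none

Emeka free: 12:00-12:30, 12:55-16:35 (invert busy blocks within the working day).
Alice free: 09:15-10:10, 10:30-11:30, 13:05-14:05, 14:50-17:00.
Maria free: 09:35-12:10, 12:30-13:15, 14:15-14:50, 15:20-16:20.
Nadia free: 11:00-11:30, 12:55-13:50, 14:10-15:35, 15:40-16:20.
Quinn free: 09:05-10:10, 10:40-12:30, 13:15-14:50.
Jonas free: 10:10-13:00, 13:05-14:35.
Emeka ∩ Alice: 13:05-14:05, 14:50-16:35.
Emeka ∩ Alice ∩ Maria: 13:05-13:15, 15:20-16:20.
Emeka ∩ Alice ∩ Maria ∩ Nadia: 13:05-13:15, 15:20-15:35, 15:40-16:20.
Emeka ∩ Alice ∩ Maria ∩ Nadia ∩ Quinn: ∅.
Emeka ∩ Alice ∩ Maria ∩ Nadia ∩ Quinn ∩ Jonas: ∅.
There is no time when everyone is free.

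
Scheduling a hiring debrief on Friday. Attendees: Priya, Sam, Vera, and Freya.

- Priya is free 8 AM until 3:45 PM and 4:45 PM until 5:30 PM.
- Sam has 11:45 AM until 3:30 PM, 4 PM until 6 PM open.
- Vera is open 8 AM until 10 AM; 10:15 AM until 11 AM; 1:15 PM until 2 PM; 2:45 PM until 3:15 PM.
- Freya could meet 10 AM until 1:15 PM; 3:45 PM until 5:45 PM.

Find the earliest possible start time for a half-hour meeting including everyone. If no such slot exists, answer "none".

none

Priya ∩ Sam: 11:45-15:30, 16:45-17:30.
Priya ∩ Sam ∩ Vera: 13:15-14:00, 14:45-15:15.
Priya ∩ Sam ∩ Vera ∩ Freya: ∅.
There is no time when everyone is free.
No common window is at least 30 minutes long.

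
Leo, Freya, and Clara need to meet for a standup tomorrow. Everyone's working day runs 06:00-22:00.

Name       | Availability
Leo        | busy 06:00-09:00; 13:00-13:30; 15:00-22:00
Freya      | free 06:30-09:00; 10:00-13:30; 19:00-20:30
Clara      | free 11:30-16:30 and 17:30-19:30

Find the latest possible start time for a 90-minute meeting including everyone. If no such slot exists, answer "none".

Leo free: 09:00-13:00, 13:30-15:00 (invert busy blocks within the working day).
Freya free: 06:30-09:00, 10:00-13:30, 19:00-20:30.
Clara free: 11:30-16:30, 17:30-19:30.
Leo ∩ Freya: 10:00-13:00.
Leo ∩ Freya ∩ Clara: 11:30-13:00.
The last common window of at least 90 minutes is 11:30-13:00; a 90-minute meeting can start as late as 11:30 and still end by 13:00.

11:30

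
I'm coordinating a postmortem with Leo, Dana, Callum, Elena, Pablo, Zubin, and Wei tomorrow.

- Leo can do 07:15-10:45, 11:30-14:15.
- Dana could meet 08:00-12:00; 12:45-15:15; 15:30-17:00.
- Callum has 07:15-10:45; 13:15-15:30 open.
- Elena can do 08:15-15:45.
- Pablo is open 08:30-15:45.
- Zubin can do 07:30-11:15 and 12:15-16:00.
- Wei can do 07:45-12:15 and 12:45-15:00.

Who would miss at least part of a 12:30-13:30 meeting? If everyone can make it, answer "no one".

Callum, Dana, Wei

Leo: free for 12:30-13:30. Dana: not fully free for 12:30-13:30. Callum: not fully free for 12:30-13:30. Elena: free for 12:30-13:30. Pablo: free for 12:30-13:30. Zubin: free for 12:30-13:30. Wei: not fully free for 12:30-13:30.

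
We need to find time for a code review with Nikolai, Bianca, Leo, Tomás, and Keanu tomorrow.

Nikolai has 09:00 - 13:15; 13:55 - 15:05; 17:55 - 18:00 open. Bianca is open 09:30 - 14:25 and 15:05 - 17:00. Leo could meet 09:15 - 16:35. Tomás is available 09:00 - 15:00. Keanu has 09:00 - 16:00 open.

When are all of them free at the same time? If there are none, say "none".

09:30-13:15, 13:55-14:25

Nikolai ∩ Bianca: 09:30-13:15, 13:55-14:25.
Nikolai ∩ Bianca ∩ Leo: 09:30-13:15, 13:55-14:25.
Nikolai ∩ Bianca ∩ Leo ∩ Tomás: 09:30-13:15, 13:55-14:25.
Nikolai ∩ Bianca ∩ Leo ∩ Tomás ∩ Keanu: 09:30-13:15, 13:55-14:25.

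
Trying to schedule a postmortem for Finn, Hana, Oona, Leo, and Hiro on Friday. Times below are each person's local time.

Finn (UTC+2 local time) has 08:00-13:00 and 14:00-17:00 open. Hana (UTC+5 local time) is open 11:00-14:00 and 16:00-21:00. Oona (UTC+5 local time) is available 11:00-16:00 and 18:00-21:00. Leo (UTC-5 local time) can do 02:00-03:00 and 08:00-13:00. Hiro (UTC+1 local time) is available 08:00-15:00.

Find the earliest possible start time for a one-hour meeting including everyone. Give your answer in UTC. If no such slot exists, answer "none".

07:00

Finn in UTC: 06:00-11:00, 12:00-15:00 (subtract 2h to convert from UTC+2).
Hana in UTC: 06:00-09:00, 11:00-16:00 (subtract 5h to convert from UTC+5).
Oona in UTC: 06:00-11:00, 13:00-16:00 (subtract 5h to convert from UTC+5).
Leo in UTC: 07:00-08:00, 13:00-18:00 (add 5h to convert from UTC-5).
Hiro in UTC: 07:00-14:00 (subtract 1h to convert from UTC+1).
Finn ∩ Hana: 06:00-09:00, 12:00-15:00.
Finn ∩ Hana ∩ Oona: 06:00-09:00, 13:00-15:00.
Finn ∩ Hana ∩ Oona ∩ Leo: 07:00-08:00, 13:00-15:00.
Finn ∩ Hana ∩ Oona ∩ Leo ∩ Hiro: 07:00-08:00, 13:00-14:00.
So the common availability across everyone is 07:00-08:00, 13:00-14:00.
The first common window of at least 60 minutes is 07:00-08:00, so the earliest start is 07:00.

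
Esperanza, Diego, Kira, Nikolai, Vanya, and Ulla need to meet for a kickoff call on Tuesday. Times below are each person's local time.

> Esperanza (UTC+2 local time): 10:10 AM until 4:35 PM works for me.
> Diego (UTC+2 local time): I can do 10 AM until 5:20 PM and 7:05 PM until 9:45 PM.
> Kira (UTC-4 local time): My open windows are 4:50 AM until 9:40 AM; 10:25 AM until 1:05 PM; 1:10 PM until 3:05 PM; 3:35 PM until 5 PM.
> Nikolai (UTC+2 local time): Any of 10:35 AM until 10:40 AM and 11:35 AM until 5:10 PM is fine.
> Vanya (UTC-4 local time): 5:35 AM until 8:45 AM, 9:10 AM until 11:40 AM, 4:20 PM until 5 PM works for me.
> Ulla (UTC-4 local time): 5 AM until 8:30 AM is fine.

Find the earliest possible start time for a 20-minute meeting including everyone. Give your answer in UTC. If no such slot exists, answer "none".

09:35

Esperanza in UTC: 08:10-14:35 (subtract 2h to convert from UTC+2).
Diego in UTC: 08:00-15:20, 17:05-19:45 (subtract 2h to convert from UTC+2).
Kira in UTC: 08:50-13:40, 14:25-17:05, 17:10-19:05, 19:35-21:00 (add 4h to convert from UTC-4).
Nikolai in UTC: 08:35-08:40, 09:35-15:10 (subtract 2h to convert from UTC+2).
Vanya in UTC: 09:35-12:45, 13:10-15:40, 20:20-21:00 (add 4h to convert from UTC-4).
Ulla in UTC: 09:00-12:30 (add 4h to convert from UTC-4).
Esperanza ∩ Diego: 08:10-14:35.
Esperanza ∩ Diego ∩ Kira: 08:50-13:40, 14:25-14:35.
Esperanza ∩ Diego ∩ Kira ∩ Nikolai: 09:35-13:40, 14:25-14:35.
Esperanza ∩ Diego ∩ Kira ∩ Nikolai ∩ Vanya: 09:35-12:45, 13:10-13:40, 14:25-14:35.
Esperanza ∩ Diego ∩ Kira ∩ Nikolai ∩ Vanya ∩ Ulla: 09:35-12:30.
Those are the intersection windows.
The first common window of at least 20 minutes is 09:35-12:30, so the earliest start is 09:35.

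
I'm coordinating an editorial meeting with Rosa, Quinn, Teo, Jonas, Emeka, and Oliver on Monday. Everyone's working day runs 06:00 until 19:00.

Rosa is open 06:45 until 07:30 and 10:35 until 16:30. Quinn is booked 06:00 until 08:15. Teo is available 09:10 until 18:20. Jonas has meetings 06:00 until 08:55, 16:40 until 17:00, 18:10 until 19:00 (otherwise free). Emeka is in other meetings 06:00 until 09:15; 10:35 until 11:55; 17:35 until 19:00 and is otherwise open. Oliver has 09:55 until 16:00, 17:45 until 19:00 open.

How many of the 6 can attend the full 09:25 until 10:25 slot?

4

Rosa free: 06:45-07:30, 10:35-16:30.
Quinn free: 08:15-19:00 (invert busy blocks within the working day).
Teo free: 09:10-18:20.
Jonas free: 08:55-16:40, 17:00-18:10 (invert busy blocks within the working day).
Emeka free: 09:15-10:35, 11:55-17:35 (invert busy blocks within the working day).
Oliver free: 09:55-16:00, 17:45-19:00.
Quinn, Teo, Jonas, and Emeka can make the full 09:25-10:25 slot — that's 4.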